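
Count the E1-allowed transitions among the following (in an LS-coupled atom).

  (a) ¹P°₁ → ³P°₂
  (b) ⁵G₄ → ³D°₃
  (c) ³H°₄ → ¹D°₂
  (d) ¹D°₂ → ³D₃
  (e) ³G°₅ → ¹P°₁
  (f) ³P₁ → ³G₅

(a) forbidden (parity, ΔS fail)
(b) forbidden (ΔS, ΔL fail)
(c) forbidden (parity, ΔS, ΔL, ΔJ fail)
(d) forbidden (ΔS fails)
(e) forbidden (parity, ΔS, ΔL, ΔJ fail)
(f) forbidden (parity, ΔL, ΔJ fail)
Total allowed: 0 of 6.

0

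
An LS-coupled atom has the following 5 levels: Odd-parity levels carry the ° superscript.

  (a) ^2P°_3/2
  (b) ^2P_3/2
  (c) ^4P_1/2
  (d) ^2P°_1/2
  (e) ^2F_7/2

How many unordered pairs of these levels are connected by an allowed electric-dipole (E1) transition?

(a)–(b): allowed.
(a)–(c): forbidden (ΔS).
(a)–(d): forbidden (parity).
(a)–(e): forbidden (ΔL, ΔJ).
(b)–(c): forbidden (parity, ΔS).
(b)–(d): allowed.
(b)–(e): forbidden (parity, ΔL, ΔJ).
(c)–(d): forbidden (ΔS).
(c)–(e): forbidden (parity, ΔS, ΔL, ΔJ).
(d)–(e): forbidden (ΔL, ΔJ).
Allowed pairs: 2 of 10.

2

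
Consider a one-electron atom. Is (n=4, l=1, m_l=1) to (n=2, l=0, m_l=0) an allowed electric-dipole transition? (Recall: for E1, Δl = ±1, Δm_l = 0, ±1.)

Δl = 0 − 1 = -1; the E1 rule Δl = ±1 is passes.
Δm_l = 0 − (1) = -1. E1 requires Δm_l = 0, ±1: passes.
All E1 selection rules are satisfied.

allowed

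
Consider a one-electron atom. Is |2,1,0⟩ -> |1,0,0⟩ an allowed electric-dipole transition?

l: 1 → 0 (Δl = -1). Δl = ±1 passes.
m_l: 0 → 0 (Δm_l = +0). |Δm_l| ≤ 1 passes.
All E1 selection rules are satisfied.

allowed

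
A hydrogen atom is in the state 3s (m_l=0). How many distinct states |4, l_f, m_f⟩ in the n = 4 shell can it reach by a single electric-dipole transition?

E1 requires Δl = ±1, so l_f ∈ {-1, 1}; with 0 ≤ l_f ≤ n_f−1 = 3, the allowed l_f values are {1}.
For l_f = 1: m_f ∈ {m_i−1, m_i, m_i+1} ∩ [−1, 1] = {-1, 0, 1} → 3 states.
Total: 3.

3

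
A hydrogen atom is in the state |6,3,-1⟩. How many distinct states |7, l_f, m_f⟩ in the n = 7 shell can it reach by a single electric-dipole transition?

6

E1 requires Δl = ±1, so l_f ∈ {2, 4}; with 0 ≤ l_f ≤ n_f−1 = 6, the allowed l_f values are {2, 4}.
For l_f = 2: m_f ∈ {m_i−1, m_i, m_i+1} ∩ [−2, 2] = {-2, -1, 0} → 3 states.
For l_f = 4: m_f ∈ {m_i−1, m_i, m_i+1} ∩ [−4, 4] = {-2, -1, 0} → 3 states.
Total: 6.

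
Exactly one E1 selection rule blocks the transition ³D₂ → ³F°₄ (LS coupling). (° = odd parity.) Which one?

the ΔJ = 0, ±1 rule

Parity must change: even → odd — ok.
ΔS = 0: S: 1 → 1 — ok.
ΔL = 0, ±1 (not L=0↔0): L: 2 → 3, ΔL = +1 — ok.
ΔJ = 0, ±1 (not J=0↔0): J: 2 → 4, ΔJ = +2 — fails.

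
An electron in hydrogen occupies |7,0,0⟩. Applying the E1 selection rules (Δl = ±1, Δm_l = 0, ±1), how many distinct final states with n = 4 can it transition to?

E1 requires Δl = ±1, so l_f ∈ {-1, 1}; with 0 ≤ l_f ≤ n_f−1 = 3, the allowed l_f values are {1}.
For l_f = 1: m_f ∈ {m_i−1, m_i, m_i+1} ∩ [−1, 1] = {-1, 0, 1} → 3 states.
Total: 3.

3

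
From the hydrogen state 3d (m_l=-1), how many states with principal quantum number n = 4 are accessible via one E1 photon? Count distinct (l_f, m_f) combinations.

E1 requires Δl = ±1, so l_f ∈ {1, 3}; with 0 ≤ l_f ≤ n_f−1 = 3, the allowed l_f values are {1, 3}.
For l_f = 1: m_f ∈ {m_i−1, m_i, m_i+1} ∩ [−1, 1] = {-1, 0} → 2 states.
For l_f = 3: m_f ∈ {m_i−1, m_i, m_i+1} ∩ [−3, 3] = {-2, -1, 0} → 3 states.
Total: 5.

5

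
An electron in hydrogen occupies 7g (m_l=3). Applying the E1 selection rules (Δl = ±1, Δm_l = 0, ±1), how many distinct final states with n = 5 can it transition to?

E1 requires Δl = ±1, so l_f ∈ {3, 5}; with 0 ≤ l_f ≤ n_f−1 = 4, the allowed l_f values are {3}.
For l_f = 3: m_f ∈ {m_i−1, m_i, m_i+1} ∩ [−3, 3] = {2, 3} → 2 states.
Total: 2.

2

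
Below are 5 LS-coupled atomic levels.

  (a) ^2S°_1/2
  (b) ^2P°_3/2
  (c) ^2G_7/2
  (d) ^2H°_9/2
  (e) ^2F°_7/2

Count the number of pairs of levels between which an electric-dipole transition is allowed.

2

(a)–(b): forbidden (parity).
(a)–(c): forbidden (ΔL, ΔJ).
(a)–(d): forbidden (parity, ΔL, ΔJ).
(a)–(e): forbidden (parity, ΔL, ΔJ).
(b)–(c): forbidden (ΔL, ΔJ).
(b)–(d): forbidden (parity, ΔL, ΔJ).
(b)–(e): forbidden (parity, ΔL, ΔJ).
(c)–(d): allowed.
(c)–(e): allowed.
(d)–(e): forbidden (parity, ΔL).
Allowed pairs: 2 of 10.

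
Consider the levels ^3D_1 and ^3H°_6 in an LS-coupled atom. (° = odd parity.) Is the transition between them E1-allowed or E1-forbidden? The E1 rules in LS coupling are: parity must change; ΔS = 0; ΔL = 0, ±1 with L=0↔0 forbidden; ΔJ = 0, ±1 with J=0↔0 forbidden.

forbidden

Initial level: S=1, L=2, J=1, parity even. Final level: S=1, L=5, J=6, parity odd.
ΔS = 0: S: 1 → 1 — satisfied.
Parity must change: even → odd — satisfied.
ΔL = 0, ±1 (not L=0↔0): L: 2 → 5, ΔL = +3 — violated.
ΔJ = 0, ±1 (not J=0↔0): J: 1 → 6, ΔJ = +5 — violated.
Rule(s) violated: ΔL, ΔJ.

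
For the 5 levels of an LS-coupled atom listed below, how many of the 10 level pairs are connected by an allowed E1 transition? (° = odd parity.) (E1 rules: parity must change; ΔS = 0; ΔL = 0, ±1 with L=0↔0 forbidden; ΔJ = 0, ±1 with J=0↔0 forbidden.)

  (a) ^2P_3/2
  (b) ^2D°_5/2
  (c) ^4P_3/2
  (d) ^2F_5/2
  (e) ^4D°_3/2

3

(a)–(b): allowed.
(a)–(c): forbidden (parity, ΔS).
(a)–(d): forbidden (parity, ΔL).
(a)–(e): forbidden (ΔS).
(b)–(c): forbidden (ΔS).
(b)–(d): allowed.
(b)–(e): forbidden (parity, ΔS).
(c)–(d): forbidden (parity, ΔS, ΔL).
(c)–(e): allowed.
(d)–(e): forbidden (ΔS).
Allowed pairs: 3 of 10.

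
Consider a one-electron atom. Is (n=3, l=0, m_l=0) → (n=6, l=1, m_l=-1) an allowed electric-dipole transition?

allowed

Δl = 1 − 0 = +1; the E1 rule Δl = ±1 is passes.
Δm_l = -1 − (0) = -1. E1 requires Δm_l = 0, ±1: passes.
All E1 selection rules are satisfied.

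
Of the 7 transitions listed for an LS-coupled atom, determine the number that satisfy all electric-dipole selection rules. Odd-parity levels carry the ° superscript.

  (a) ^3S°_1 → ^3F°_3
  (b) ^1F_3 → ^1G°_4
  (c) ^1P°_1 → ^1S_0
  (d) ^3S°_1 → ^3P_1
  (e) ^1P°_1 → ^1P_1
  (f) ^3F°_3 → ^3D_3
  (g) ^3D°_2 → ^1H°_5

5

(a) forbidden (parity, ΔL, ΔJ fail)
(b) allowed
(c) allowed
(d) allowed
(e) allowed
(f) allowed
(g) forbidden (parity, ΔS, ΔL, ΔJ fail)
Total allowed: 5 of 7.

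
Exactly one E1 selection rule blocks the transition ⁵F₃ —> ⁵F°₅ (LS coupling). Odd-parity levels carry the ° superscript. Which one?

the ΔJ = 0, ±1 rule

Reading off the term symbols: S 2→2, L 3→3, J 3→5, parity even→odd.
Parity must change: even → odd — passes.
ΔS = 0: S: 2 → 2 — passes.
ΔL = 0, ±1 (not L=0↔0): L: 3 → 3, ΔL = +0 — passes.
ΔJ = 0, ±1 (not J=0↔0): J: 3 → 5, ΔJ = +2 — fails.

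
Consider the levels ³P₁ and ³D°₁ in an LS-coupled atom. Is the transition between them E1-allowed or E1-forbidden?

Reading off the term symbols: S 1→1, L 1→2, J 1→1, parity even→odd.
ΔL = 0, ±1 (not L=0↔0): L: 1 → 2, ΔL = +1 — ok.
Parity must change: even → odd — ok.
ΔS = 0: S: 1 → 1 — ok.
ΔJ = 0, ±1 (not J=0↔0): J: 1 → 1, ΔJ = +0 — ok.
All four E1 rules are satisfied.

allowed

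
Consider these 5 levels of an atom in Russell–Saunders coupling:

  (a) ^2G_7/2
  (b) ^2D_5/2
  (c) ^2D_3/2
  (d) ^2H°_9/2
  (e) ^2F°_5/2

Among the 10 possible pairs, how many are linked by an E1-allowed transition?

(a)–(b): forbidden (parity, ΔL).
(a)–(c): forbidden (parity, ΔL, ΔJ).
(a)–(d): allowed.
(a)–(e): allowed.
(b)–(c): forbidden (parity).
(b)–(d): forbidden (ΔL, ΔJ).
(b)–(e): allowed.
(c)–(d): forbidden (ΔL, ΔJ).
(c)–(e): allowed.
(d)–(e): forbidden (parity, ΔL, ΔJ).
Allowed pairs: 4 of 10.

4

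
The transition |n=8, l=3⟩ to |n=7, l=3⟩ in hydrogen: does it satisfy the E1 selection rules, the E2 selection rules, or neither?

E2

Δl = 3 − 3 = +0; l_i + l_f = 6.
E1 (Δl = ±1): not satisfied.
E2 (Δl = 0,±2, l_i+l_f ≥ 2): satisfied.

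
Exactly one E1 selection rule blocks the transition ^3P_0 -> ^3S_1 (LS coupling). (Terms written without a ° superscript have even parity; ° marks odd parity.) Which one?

Initial level: S=1, L=1, J=0, parity even. Final level: S=1, L=0, J=1, parity even.
ΔS = 0: S: 1 → 1 — satisfied.
Parity must change: even → even — violated.
ΔL = 0, ±1 (not L=0↔0): L: 1 → 0, ΔL = -1 — satisfied.
ΔJ = 0, ±1 (not J=0↔0): J: 0 → 1, ΔJ = +1 — satisfied.

parity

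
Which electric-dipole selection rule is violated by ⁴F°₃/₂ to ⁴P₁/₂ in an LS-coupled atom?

Parity must change: odd → even — ✓.
ΔS = 0: S: 3/2 → 3/2 — ✓.
ΔL = 0, ±1 (not L=0↔0): L: 3 → 1, ΔL = -2 — ✗.
ΔJ = 0, ±1 (not J=0↔0): J: 3/2 → 1/2, ΔJ = -1 — ✓.

the ΔL = 0, ±1 rule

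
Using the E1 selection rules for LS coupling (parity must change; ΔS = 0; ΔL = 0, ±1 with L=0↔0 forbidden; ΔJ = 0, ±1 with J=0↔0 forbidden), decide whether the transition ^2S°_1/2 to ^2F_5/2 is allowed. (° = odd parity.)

Reading off the term symbols: S 1/2→1/2, L 0→3, J 1/2→5/2, parity odd→even.
Parity must change: odd → even — ✓.
ΔS = 0: S: 1/2 → 1/2 — ✓.
ΔL = 0, ±1 (not L=0↔0): L: 0 → 3, ΔL = +3 — ✗.
ΔJ = 0, ±1 (not J=0↔0): J: 1/2 → 5/2, ΔJ = +2 — ✗.
Rule(s) violated: ΔL, ΔJ.

forbidden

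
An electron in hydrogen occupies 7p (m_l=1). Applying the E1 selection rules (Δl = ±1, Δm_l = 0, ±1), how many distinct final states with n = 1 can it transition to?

1

E1 requires Δl = ±1, so l_f ∈ {0, 2}; with 0 ≤ l_f ≤ n_f−1 = 0, the allowed l_f values are {0}.
For l_f = 0: m_f ∈ {m_i−1, m_i, m_i+1} ∩ [−0, 0] = {0} → 1 state.
Total: 1.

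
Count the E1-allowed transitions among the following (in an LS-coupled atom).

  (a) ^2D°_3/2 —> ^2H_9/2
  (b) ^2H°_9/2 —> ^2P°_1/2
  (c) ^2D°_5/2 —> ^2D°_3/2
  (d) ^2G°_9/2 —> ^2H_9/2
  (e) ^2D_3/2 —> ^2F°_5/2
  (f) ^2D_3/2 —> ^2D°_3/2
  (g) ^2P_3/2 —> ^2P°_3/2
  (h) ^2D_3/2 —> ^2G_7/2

4

(a) forbidden (ΔL, ΔJ fail)
(b) forbidden (parity, ΔL, ΔJ fail)
(c) forbidden (parity fails)
(d) allowed
(e) allowed
(f) allowed
(g) allowed
(h) forbidden (parity, ΔL, ΔJ fail)
Total allowed: 4 of 8.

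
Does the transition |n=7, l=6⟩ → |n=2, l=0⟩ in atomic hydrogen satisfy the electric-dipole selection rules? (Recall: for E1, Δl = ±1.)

forbidden

Δl = 0 − 6 = -6; the E1 rule Δl = ±1 is fails.
The transition is electric-dipole forbidden.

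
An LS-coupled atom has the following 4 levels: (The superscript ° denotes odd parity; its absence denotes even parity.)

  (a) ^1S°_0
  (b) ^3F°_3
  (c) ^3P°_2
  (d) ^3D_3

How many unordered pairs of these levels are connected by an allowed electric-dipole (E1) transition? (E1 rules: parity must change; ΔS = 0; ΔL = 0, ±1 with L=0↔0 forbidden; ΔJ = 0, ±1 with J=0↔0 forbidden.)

(a)–(b): forbidden (parity, ΔS, ΔL, ΔJ).
(a)–(c): forbidden (parity, ΔS, ΔJ).
(a)–(d): forbidden (ΔS, ΔL, ΔJ).
(b)–(c): forbidden (parity, ΔL).
(b)–(d): allowed.
(c)–(d): allowed.
Allowed pairs: 2 of 6.

2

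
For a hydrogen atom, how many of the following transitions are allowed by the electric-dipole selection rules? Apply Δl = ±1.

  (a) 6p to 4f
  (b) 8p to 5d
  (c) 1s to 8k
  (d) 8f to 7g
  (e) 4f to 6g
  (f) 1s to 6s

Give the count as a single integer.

(a) forbidden — Δl = +2 (E1 requires Δl = ±1)
(b) allowed
(c) forbidden — Δl = +7 (E1 requires Δl = ±1)
(d) allowed
(e) allowed
(f) forbidden — Δl = +0 (E1 requires Δl = ±1)
Total allowed: 3 of 6.

3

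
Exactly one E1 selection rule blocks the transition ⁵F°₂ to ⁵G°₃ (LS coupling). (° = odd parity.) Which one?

parity

Reading off the term symbols: S 2→2, L 3→4, J 2→3, parity odd→odd.
ΔS = 0: S: 2 → 2 — ok.
ΔL = 0, ±1 (not L=0↔0): L: 3 → 4, ΔL = +1 — ok.
ΔJ = 0, ±1 (not J=0↔0): J: 2 → 3, ΔJ = +1 — ok.
Parity must change: odd → odd — fails.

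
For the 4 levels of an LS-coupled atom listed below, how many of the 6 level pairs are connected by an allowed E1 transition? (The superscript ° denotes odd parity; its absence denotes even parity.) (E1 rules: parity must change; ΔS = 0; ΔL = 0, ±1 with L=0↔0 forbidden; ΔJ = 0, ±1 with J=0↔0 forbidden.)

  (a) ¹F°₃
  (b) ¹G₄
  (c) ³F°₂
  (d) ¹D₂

(a)–(b): allowed.
(a)–(c): forbidden (parity, ΔS).
(a)–(d): allowed.
(b)–(c): forbidden (ΔS, ΔJ).
(b)–(d): forbidden (parity, ΔL, ΔJ).
(c)–(d): forbidden (ΔS).
Allowed pairs: 2 of 6.

2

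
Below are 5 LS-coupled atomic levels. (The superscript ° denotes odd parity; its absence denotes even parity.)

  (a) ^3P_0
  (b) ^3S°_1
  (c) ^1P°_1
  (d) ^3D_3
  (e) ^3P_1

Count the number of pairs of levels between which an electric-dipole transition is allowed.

(a)–(b): allowed.
(a)–(c): forbidden (ΔS).
(a)–(d): forbidden (parity, ΔJ).
(a)–(e): forbidden (parity).
(b)–(c): forbidden (parity, ΔS).
(b)–(d): forbidden (ΔL, ΔJ).
(b)–(e): allowed.
(c)–(d): forbidden (ΔS, ΔJ).
(c)–(e): forbidden (ΔS).
(d)–(e): forbidden (parity, ΔJ).
Allowed pairs: 2 of 10.

2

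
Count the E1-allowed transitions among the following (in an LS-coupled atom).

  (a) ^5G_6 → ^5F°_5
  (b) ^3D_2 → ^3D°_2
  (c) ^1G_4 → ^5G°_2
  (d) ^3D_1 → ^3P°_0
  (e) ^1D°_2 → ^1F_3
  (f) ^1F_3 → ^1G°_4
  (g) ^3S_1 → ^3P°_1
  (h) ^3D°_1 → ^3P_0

7

(a) allowed
(b) allowed
(c) forbidden (ΔS, ΔJ fail)
(d) allowed
(e) allowed
(f) allowed
(g) allowed
(h) allowed
Total allowed: 7 of 8.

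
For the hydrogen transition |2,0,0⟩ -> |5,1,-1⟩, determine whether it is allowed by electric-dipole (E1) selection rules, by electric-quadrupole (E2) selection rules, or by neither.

Δl = 1 − 0 = +1; l_i + l_f = 1.
Δm_l = -1.
E1 (Δl = ±1, |Δm_l| ≤ 1): satisfied.
E2 (Δl = 0,±2, l_i+l_f ≥ 2, |Δm_l| ≤ 2): not satisfied.

E1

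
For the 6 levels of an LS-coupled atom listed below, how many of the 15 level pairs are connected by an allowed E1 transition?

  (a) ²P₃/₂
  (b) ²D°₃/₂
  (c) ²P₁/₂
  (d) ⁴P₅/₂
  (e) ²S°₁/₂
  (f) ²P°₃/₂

6

(a)–(b): allowed.
(a)–(c): forbidden (parity).
(a)–(d): forbidden (parity, ΔS).
(a)–(e): allowed.
(a)–(f): allowed.
(b)–(c): allowed.
(b)–(d): forbidden (ΔS).
(b)–(e): forbidden (parity, ΔL).
(b)–(f): forbidden (parity).
(c)–(d): forbidden (parity, ΔS, ΔJ).
(c)–(e): allowed.
(c)–(f): allowed.
(d)–(e): forbidden (ΔS, ΔJ).
(d)–(f): forbidden (ΔS).
(e)–(f): forbidden (parity).
Allowed pairs: 6 of 15.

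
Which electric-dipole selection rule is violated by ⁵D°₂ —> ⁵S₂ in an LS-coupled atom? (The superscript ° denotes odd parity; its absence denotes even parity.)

the ΔL = 0, ±1 rule

Initial level: S=2, L=2, J=2, parity odd. Final level: S=2, L=0, J=2, parity even.
Parity must change: odd → even — passes.
ΔS = 0: S: 2 → 2 — passes.
ΔL = 0, ±1 (not L=0↔0): L: 2 → 0, ΔL = -2 — fails.
ΔJ = 0, ±1 (not J=0↔0): J: 2 → 2, ΔJ = +0 — passes.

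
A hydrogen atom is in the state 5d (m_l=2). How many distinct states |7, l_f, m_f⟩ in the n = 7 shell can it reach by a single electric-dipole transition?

4

E1 requires Δl = ±1, so l_f ∈ {1, 3}; with 0 ≤ l_f ≤ n_f−1 = 6, the allowed l_f values are {1, 3}.
For l_f = 1: m_f ∈ {m_i−1, m_i, m_i+1} ∩ [−1, 1] = {1} → 1 state.
For l_f = 3: m_f ∈ {m_i−1, m_i, m_i+1} ∩ [−3, 3] = {1, 2, 3} → 3 states.
Total: 4.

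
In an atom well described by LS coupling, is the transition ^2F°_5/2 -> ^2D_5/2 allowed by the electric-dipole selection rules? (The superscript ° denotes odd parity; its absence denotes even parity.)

Reading off the term symbols: S 1/2→1/2, L 3→2, J 5/2→5/2, parity odd→even.
Parity must change: odd → even — passes.
ΔS = 0: S: 1/2 → 1/2 — passes.
ΔL = 0, ±1 (not L=0↔0): L: 3 → 2, ΔL = -1 — passes.
ΔJ = 0, ±1 (not J=0↔0): J: 5/2 → 5/2, ΔJ = +0 — passes.
All four E1 rules are satisfied.

allowed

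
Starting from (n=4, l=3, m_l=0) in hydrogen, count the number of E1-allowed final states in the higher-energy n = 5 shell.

6

E1 requires Δl = ±1, so l_f ∈ {2, 4}; with 0 ≤ l_f ≤ n_f−1 = 4, the allowed l_f values are {2, 4}.
For l_f = 2: m_f ∈ {m_i−1, m_i, m_i+1} ∩ [−2, 2] = {-1, 0, 1} → 3 states.
For l_f = 4: m_f ∈ {m_i−1, m_i, m_i+1} ∩ [−4, 4] = {-1, 0, 1} → 3 states.
Total: 6.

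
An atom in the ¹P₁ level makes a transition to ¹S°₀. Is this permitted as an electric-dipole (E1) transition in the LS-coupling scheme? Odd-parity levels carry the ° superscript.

ΔL = 0, ±1 (not L=0↔0): L: 1 → 0, ΔL = -1 — ok.
ΔJ = 0, ±1 (not J=0↔0): J: 1 → 0, ΔJ = -1 — ok.
Parity must change: even → odd — ok.
ΔS = 0: S: 0 → 0 — ok.
All four E1 rules are satisfied.

allowed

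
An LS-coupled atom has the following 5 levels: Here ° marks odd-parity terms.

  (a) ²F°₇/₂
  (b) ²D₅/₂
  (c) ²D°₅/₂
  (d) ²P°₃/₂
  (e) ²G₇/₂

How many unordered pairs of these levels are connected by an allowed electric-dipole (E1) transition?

(a)–(b): allowed.
(a)–(c): forbidden (parity).
(a)–(d): forbidden (parity, ΔL, ΔJ).
(a)–(e): allowed.
(b)–(c): allowed.
(b)–(d): allowed.
(b)–(e): forbidden (parity, ΔL).
(c)–(d): forbidden (parity).
(c)–(e): forbidden (ΔL).
(d)–(e): forbidden (ΔL, ΔJ).
Allowed pairs: 4 of 10.

4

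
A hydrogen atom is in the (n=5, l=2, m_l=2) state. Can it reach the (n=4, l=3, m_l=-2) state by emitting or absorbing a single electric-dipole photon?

l: 2 → 3 (Δl = +1). Δl = ±1 satisfied.
m_l: 2 → -2 (Δm_l = -4). |Δm_l| ≤ 1 violated.
The transition is electric-dipole forbidden.

forbidden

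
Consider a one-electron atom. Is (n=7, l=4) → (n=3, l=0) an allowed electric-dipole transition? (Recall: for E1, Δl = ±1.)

Initial l = 4, final l = 0, so Δl = -4. E1 requires Δl = ±1: violated.
The transition is electric-dipole forbidden.

forbidden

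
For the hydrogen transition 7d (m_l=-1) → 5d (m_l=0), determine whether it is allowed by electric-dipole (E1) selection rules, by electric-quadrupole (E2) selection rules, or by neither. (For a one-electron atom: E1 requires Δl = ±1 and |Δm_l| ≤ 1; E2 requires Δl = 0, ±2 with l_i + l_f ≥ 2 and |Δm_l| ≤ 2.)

E2

Δl = 2 − 2 = +0; l_i + l_f = 4.
Δm_l = +1.
E1 (Δl = ±1, |Δm_l| ≤ 1): not satisfied.
E2 (Δl = 0,±2, l_i+l_f ≥ 2, |Δm_l| ≤ 2): satisfied.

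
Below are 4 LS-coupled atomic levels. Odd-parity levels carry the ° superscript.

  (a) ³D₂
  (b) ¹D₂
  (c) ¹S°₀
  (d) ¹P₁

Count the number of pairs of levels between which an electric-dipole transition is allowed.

1

(a)–(b): forbidden (parity, ΔS).
(a)–(c): forbidden (ΔS, ΔL, ΔJ).
(a)–(d): forbidden (parity, ΔS).
(b)–(c): forbidden (ΔL, ΔJ).
(b)–(d): forbidden (parity).
(c)–(d): allowed.
Allowed pairs: 1 of 6.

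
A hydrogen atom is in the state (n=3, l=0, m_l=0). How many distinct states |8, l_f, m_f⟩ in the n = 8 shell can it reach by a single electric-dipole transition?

3

E1 requires Δl = ±1, so l_f ∈ {-1, 1}; with 0 ≤ l_f ≤ n_f−1 = 7, the allowed l_f values are {1}.
For l_f = 1: m_f ∈ {m_i−1, m_i, m_i+1} ∩ [−1, 1] = {-1, 0, 1} → 3 states.
Total: 3.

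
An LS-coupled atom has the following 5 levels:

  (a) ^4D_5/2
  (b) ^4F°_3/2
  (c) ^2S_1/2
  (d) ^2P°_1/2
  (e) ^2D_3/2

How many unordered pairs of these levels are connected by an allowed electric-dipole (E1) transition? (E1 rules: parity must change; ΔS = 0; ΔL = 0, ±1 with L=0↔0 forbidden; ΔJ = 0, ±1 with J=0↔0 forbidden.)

3

(a)–(b): allowed.
(a)–(c): forbidden (parity, ΔS, ΔL, ΔJ).
(a)–(d): forbidden (ΔS, ΔJ).
(a)–(e): forbidden (parity, ΔS).
(b)–(c): forbidden (ΔS, ΔL).
(b)–(d): forbidden (parity, ΔS, ΔL).
(b)–(e): forbidden (ΔS).
(c)–(d): allowed.
(c)–(e): forbidden (parity, ΔL).
(d)–(e): allowed.
Allowed pairs: 3 of 10.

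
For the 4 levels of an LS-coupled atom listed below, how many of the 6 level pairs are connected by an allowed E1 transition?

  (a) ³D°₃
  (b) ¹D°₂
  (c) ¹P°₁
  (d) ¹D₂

(a)–(b): forbidden (parity, ΔS).
(a)–(c): forbidden (parity, ΔS, ΔJ).
(a)–(d): forbidden (ΔS).
(b)–(c): forbidden (parity).
(b)–(d): allowed.
(c)–(d): allowed.
Allowed pairs: 2 of 6.

2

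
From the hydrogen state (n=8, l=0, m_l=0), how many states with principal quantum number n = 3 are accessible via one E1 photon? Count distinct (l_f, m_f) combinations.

E1 requires Δl = ±1, so l_f ∈ {-1, 1}; with 0 ≤ l_f ≤ n_f−1 = 2, the allowed l_f values are {1}.
For l_f = 1: m_f ∈ {m_i−1, m_i, m_i+1} ∩ [−1, 1] = {-1, 0, 1} → 3 states.
Total: 3.

3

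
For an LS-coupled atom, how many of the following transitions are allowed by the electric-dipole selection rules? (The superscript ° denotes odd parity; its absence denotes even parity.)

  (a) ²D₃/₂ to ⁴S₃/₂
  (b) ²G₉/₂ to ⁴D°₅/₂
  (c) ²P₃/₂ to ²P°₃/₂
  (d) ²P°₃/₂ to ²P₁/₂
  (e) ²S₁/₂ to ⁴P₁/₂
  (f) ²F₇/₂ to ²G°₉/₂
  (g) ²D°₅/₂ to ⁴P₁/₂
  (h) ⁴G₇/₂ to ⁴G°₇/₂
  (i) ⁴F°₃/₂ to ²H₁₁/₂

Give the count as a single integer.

4

(a) forbidden (parity, ΔS, ΔL fail)
(b) forbidden (ΔS, ΔL, ΔJ fail)
(c) allowed
(d) allowed
(e) forbidden (parity, ΔS fail)
(f) allowed
(g) forbidden (ΔS, ΔJ fail)
(h) allowed
(i) forbidden (ΔS, ΔL, ΔJ fail)
Total allowed: 4 of 9.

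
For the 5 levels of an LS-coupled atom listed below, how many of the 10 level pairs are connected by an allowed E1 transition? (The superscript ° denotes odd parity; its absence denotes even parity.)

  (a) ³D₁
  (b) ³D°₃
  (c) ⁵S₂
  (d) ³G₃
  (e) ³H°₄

1

(a)–(b): forbidden (ΔJ).
(a)–(c): forbidden (parity, ΔS, ΔL).
(a)–(d): forbidden (parity, ΔL, ΔJ).
(a)–(e): forbidden (ΔL, ΔJ).
(b)–(c): forbidden (ΔS, ΔL).
(b)–(d): forbidden (ΔL).
(b)–(e): forbidden (parity, ΔL).
(c)–(d): forbidden (parity, ΔS, ΔL).
(c)–(e): forbidden (ΔS, ΔL, ΔJ).
(d)–(e): allowed.
Allowed pairs: 1 of 10.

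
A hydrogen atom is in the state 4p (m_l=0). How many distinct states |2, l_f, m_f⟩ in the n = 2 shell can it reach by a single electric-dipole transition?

1

E1 requires Δl = ±1, so l_f ∈ {0, 2}; with 0 ≤ l_f ≤ n_f−1 = 1, the allowed l_f values are {0}.
For l_f = 0: m_f ∈ {m_i−1, m_i, m_i+1} ∩ [−0, 0] = {0} → 1 state.
Total: 1.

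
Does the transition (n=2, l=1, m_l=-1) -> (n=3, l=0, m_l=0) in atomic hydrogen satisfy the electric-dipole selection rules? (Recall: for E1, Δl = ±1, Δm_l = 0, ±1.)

allowed

Initial l = 1, final l = 0, so Δl = -1. E1 requires Δl = ±1: ✓.
m_l: -1 → 0 (Δm_l = +1). |Δm_l| ≤ 1 ✓.
All E1 selection rules are satisfied.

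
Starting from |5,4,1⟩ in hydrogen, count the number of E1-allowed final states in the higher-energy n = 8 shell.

6

E1 requires Δl = ±1, so l_f ∈ {3, 5}; with 0 ≤ l_f ≤ n_f−1 = 7, the allowed l_f values are {3, 5}.
For l_f = 3: m_f ∈ {m_i−1, m_i, m_i+1} ∩ [−3, 3] = {0, 1, 2} → 3 states.
For l_f = 5: m_f ∈ {m_i−1, m_i, m_i+1} ∩ [−5, 5] = {0, 1, 2} → 3 states.
Total: 6.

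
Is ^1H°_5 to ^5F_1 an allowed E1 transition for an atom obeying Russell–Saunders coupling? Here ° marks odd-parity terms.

ΔJ = 0, ±1 (not J=0↔0): J: 5 → 1, ΔJ = -4 — ✗.
Parity must change: odd → even — ✓.
ΔS = 0: S: 0 → 2 — ✗.
ΔL = 0, ±1 (not L=0↔0): L: 5 → 3, ΔL = -2 — ✗.
Rule(s) violated: ΔS, ΔL, ΔJ.

forbidden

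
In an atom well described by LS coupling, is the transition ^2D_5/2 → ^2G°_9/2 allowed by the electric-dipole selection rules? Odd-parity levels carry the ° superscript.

forbidden

Initial level: S=1/2, L=2, J=5/2, parity even. Final level: S=1/2, L=4, J=9/2, parity odd.
Parity must change: even → odd — passes.
ΔS = 0: S: 1/2 → 1/2 — passes.
ΔL = 0, ±1 (not L=0↔0): L: 2 → 4, ΔL = +2 — fails.
ΔJ = 0, ±1 (not J=0↔0): J: 5/2 → 9/2, ΔJ = +2 — fails.
Rule(s) violated: ΔL, ΔJ.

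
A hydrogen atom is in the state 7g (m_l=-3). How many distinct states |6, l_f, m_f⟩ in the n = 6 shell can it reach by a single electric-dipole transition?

E1 requires Δl = ±1, so l_f ∈ {3, 5}; with 0 ≤ l_f ≤ n_f−1 = 5, the allowed l_f values are {3, 5}.
For l_f = 3: m_f ∈ {m_i−1, m_i, m_i+1} ∩ [−3, 3] = {-3, -2} → 2 states.
For l_f = 5: m_f ∈ {m_i−1, m_i, m_i+1} ∩ [−5, 5] = {-4, -3, -2} → 3 states.
Total: 5.

5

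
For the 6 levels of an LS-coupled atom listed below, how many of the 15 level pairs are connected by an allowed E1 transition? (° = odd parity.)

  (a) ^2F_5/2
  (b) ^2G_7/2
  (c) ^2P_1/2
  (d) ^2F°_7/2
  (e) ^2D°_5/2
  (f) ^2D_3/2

4

(a)–(b): forbidden (parity).
(a)–(c): forbidden (parity, ΔL, ΔJ).
(a)–(d): allowed.
(a)–(e): allowed.
(a)–(f): forbidden (parity).
(b)–(c): forbidden (parity, ΔL, ΔJ).
(b)–(d): allowed.
(b)–(e): forbidden (ΔL).
(b)–(f): forbidden (parity, ΔL, ΔJ).
(c)–(d): forbidden (ΔL, ΔJ).
(c)–(e): forbidden (ΔJ).
(c)–(f): forbidden (parity).
(d)–(e): forbidden (parity).
(d)–(f): forbidden (ΔJ).
(e)–(f): allowed.
Allowed pairs: 4 of 15.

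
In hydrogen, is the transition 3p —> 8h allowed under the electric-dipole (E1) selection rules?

forbidden

Initial l = 1, final l = 5, so Δl = +4. E1 requires Δl = ±1: fails.
The transition is electric-dipole forbidden.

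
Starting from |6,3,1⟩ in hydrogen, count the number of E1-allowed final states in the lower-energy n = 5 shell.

E1 requires Δl = ±1, so l_f ∈ {2, 4}; with 0 ≤ l_f ≤ n_f−1 = 4, the allowed l_f values are {2, 4}.
For l_f = 2: m_f ∈ {m_i−1, m_i, m_i+1} ∩ [−2, 2] = {0, 1, 2} → 3 states.
For l_f = 4: m_f ∈ {m_i−1, m_i, m_i+1} ∩ [−4, 4] = {0, 1, 2} → 3 states.
Total: 6.

6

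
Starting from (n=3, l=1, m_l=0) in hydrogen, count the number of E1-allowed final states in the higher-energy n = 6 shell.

E1 requires Δl = ±1, so l_f ∈ {0, 2}; with 0 ≤ l_f ≤ n_f−1 = 5, the allowed l_f values are {0, 2}.
For l_f = 0: m_f ∈ {m_i−1, m_i, m_i+1} ∩ [−0, 0] = {0} → 1 state.
For l_f = 2: m_f ∈ {m_i−1, m_i, m_i+1} ∩ [−2, 2] = {-1, 0, 1} → 3 states.
Total: 4.

4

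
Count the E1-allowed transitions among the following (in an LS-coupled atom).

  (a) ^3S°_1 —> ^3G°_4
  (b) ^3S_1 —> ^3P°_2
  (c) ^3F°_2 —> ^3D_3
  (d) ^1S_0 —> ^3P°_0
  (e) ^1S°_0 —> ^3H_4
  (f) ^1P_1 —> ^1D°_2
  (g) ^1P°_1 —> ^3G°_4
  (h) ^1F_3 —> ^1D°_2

(a) forbidden (parity, ΔL, ΔJ fail)
(b) allowed
(c) allowed
(d) forbidden (ΔS, ΔJ fail)
(e) forbidden (ΔS, ΔL, ΔJ fail)
(f) allowed
(g) forbidden (parity, ΔS, ΔL, ΔJ fail)
(h) allowed
Total allowed: 4 of 8.

4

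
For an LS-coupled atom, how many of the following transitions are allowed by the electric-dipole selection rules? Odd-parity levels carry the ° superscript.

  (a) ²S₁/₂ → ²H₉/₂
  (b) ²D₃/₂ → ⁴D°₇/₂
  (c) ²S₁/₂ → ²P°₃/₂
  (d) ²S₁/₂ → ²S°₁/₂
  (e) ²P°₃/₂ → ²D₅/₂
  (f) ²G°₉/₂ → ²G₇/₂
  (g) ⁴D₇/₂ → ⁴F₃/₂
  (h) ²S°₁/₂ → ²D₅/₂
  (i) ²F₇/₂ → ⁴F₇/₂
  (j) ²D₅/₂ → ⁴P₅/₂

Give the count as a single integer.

3

(a) forbidden (parity, ΔL, ΔJ fail)
(b) forbidden (ΔS, ΔJ fail)
(c) allowed
(d) forbidden (ΔL fails)
(e) allowed
(f) allowed
(g) forbidden (parity, ΔJ fail)
(h) forbidden (ΔL, ΔJ fail)
(i) forbidden (parity, ΔS fail)
(j) forbidden (parity, ΔS fail)
Total allowed: 3 of 10.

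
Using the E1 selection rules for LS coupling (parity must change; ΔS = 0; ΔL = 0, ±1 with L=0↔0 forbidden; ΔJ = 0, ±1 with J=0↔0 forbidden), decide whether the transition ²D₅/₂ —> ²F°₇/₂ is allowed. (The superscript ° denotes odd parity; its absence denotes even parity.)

allowed

Initial level: S=1/2, L=2, J=5/2, parity even. Final level: S=1/2, L=3, J=7/2, parity odd.
Parity must change: even → odd — ✓.
ΔS = 0: S: 1/2 → 1/2 — ✓.
ΔL = 0, ±1 (not L=0↔0): L: 2 → 3, ΔL = +1 — ✓.
ΔJ = 0, ±1 (not J=0↔0): J: 5/2 → 7/2, ΔJ = +1 — ✓.
All four E1 rules are satisfied.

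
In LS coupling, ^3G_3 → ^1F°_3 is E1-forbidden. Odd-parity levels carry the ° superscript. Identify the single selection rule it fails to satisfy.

the ΔS = 0 rule

Reading off the term symbols: S 1→0, L 4→3, J 3→3, parity even→odd.
ΔJ = 0, ±1 (not J=0↔0): J: 3 → 3, ΔJ = +0 — satisfied.
ΔL = 0, ±1 (not L=0↔0): L: 4 → 3, ΔL = -1 — satisfied.
Parity must change: even → odd — satisfied.
ΔS = 0: S: 1 → 0 — violated.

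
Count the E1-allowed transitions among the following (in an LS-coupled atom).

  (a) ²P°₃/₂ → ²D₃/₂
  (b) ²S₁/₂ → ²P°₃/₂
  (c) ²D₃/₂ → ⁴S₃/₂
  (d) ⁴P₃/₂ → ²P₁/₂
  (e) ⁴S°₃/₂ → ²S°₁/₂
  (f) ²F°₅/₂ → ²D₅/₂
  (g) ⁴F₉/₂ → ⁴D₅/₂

3

(a) allowed
(b) allowed
(c) forbidden (parity, ΔS, ΔL fail)
(d) forbidden (parity, ΔS fail)
(e) forbidden (parity, ΔS, ΔL fail)
(f) allowed
(g) forbidden (parity, ΔJ fail)
Total allowed: 3 of 7.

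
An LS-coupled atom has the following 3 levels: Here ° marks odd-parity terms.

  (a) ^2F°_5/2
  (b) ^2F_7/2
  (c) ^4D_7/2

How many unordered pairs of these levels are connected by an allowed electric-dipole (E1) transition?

1

(a)–(b): allowed.
(a)–(c): forbidden (ΔS).
(b)–(c): forbidden (parity, ΔS).
Allowed pairs: 1 of 3.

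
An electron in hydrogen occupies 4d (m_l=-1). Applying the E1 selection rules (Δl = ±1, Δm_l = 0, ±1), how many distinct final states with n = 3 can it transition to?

2

E1 requires Δl = ±1, so l_f ∈ {1, 3}; with 0 ≤ l_f ≤ n_f−1 = 2, the allowed l_f values are {1}.
For l_f = 1: m_f ∈ {m_i−1, m_i, m_i+1} ∩ [−1, 1] = {-1, 0} → 2 states.
Total: 2.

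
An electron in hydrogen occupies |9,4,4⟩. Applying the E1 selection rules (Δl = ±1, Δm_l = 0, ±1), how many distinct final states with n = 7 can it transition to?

E1 requires Δl = ±1, so l_f ∈ {3, 5}; with 0 ≤ l_f ≤ n_f−1 = 6, the allowed l_f values are {3, 5}.
For l_f = 3: m_f ∈ {m_i−1, m_i, m_i+1} ∩ [−3, 3] = {3} → 1 state.
For l_f = 5: m_f ∈ {m_i−1, m_i, m_i+1} ∩ [−5, 5] = {3, 4, 5} → 3 states.
Total: 4.

4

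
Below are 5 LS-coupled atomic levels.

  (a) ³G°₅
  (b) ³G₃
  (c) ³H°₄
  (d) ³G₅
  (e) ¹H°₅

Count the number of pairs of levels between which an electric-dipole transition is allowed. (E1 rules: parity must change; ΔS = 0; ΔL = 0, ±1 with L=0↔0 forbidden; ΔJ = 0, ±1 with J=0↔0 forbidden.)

(a)–(b): forbidden (ΔJ).
(a)–(c): forbidden (parity).
(a)–(d): allowed.
(a)–(e): forbidden (parity, ΔS).
(b)–(c): allowed.
(b)–(d): forbidden (parity, ΔJ).
(b)–(e): forbidden (ΔS, ΔJ).
(c)–(d): allowed.
(c)–(e): forbidden (parity, ΔS).
(d)–(e): forbidden (ΔS).
Allowed pairs: 3 of 10.

3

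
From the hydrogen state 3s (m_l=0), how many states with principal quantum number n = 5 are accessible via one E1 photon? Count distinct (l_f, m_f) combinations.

3

E1 requires Δl = ±1, so l_f ∈ {-1, 1}; with 0 ≤ l_f ≤ n_f−1 = 4, the allowed l_f values are {1}.
For l_f = 1: m_f ∈ {m_i−1, m_i, m_i+1} ∩ [−1, 1] = {-1, 0, 1} → 3 states.
Total: 3.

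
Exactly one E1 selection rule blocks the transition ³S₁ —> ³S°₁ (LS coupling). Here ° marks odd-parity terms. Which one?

the L=0 ↔ L=0 exclusion

Initial level: S=1, L=0, J=1, parity even. Final level: S=1, L=0, J=1, parity odd.
ΔS = 0: S: 1 → 1 — ✓.
ΔL = 0, ±1 (not L=0↔0): L: 0 → 0, ΔL = +0 — ✗.
Parity must change: even → odd — ✓.
ΔJ = 0, ±1 (not J=0↔0): J: 1 → 1, ΔJ = +0 — ✓.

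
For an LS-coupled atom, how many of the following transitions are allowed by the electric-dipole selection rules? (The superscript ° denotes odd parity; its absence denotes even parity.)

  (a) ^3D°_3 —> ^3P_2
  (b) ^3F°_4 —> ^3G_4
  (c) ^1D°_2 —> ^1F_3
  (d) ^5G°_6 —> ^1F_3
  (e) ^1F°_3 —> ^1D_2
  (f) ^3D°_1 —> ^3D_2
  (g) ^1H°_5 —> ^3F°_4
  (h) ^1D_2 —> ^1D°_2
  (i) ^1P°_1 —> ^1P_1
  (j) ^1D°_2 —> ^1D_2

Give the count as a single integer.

8

(a) allowed
(b) allowed
(c) allowed
(d) forbidden (ΔS, ΔJ fail)
(e) allowed
(f) allowed
(g) forbidden (parity, ΔS, ΔL fail)
(h) allowed
(i) allowed
(j) allowed
Total allowed: 8 of 10.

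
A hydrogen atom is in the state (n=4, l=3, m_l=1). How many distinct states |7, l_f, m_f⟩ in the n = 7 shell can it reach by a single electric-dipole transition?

6

E1 requires Δl = ±1, so l_f ∈ {2, 4}; with 0 ≤ l_f ≤ n_f−1 = 6, the allowed l_f values are {2, 4}.
For l_f = 2: m_f ∈ {m_i−1, m_i, m_i+1} ∩ [−2, 2] = {0, 1, 2} → 3 states.
For l_f = 4: m_f ∈ {m_i−1, m_i, m_i+1} ∩ [−4, 4] = {0, 1, 2} → 3 states.
Total: 6.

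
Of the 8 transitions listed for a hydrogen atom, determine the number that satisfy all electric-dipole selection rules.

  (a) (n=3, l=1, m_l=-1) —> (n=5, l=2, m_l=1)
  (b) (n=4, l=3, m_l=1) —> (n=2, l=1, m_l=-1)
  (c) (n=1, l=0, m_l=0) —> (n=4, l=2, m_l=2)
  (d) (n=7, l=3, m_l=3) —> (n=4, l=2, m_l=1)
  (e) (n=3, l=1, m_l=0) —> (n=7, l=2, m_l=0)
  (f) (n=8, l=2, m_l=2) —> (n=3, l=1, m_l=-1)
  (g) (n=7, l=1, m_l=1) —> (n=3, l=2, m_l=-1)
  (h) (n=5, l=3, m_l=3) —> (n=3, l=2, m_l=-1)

(a) forbidden — Δm_l = +2 (E1 requires Δm_l = 0, ±1)
(b) forbidden — Δl = -2 (E1 requires Δl = ±1); Δm_l = -2 (E1 requires Δm_l = 0, ±1)
(c) forbidden — Δl = +2 (E1 requires Δl = ±1); Δm_l = +2 (E1 requires Δm_l = 0, ±1)
(d) forbidden — Δm_l = -2 (E1 requires Δm_l = 0, ±1)
(e) allowed
(f) forbidden — Δm_l = -3 (E1 requires Δm_l = 0, ±1)
(g) forbidden — Δm_l = -2 (E1 requires Δm_l = 0, ±1)
(h) forbidden — Δm_l = -4 (E1 requires Δm_l = 0, ±1)
Total allowed: 1 of 8.

1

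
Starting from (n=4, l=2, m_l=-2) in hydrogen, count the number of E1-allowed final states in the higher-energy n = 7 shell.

4

E1 requires Δl = ±1, so l_f ∈ {1, 3}; with 0 ≤ l_f ≤ n_f−1 = 6, the allowed l_f values are {1, 3}.
For l_f = 1: m_f ∈ {m_i−1, m_i, m_i+1} ∩ [−1, 1] = {-1} → 1 state.
For l_f = 3: m_f ∈ {m_i−1, m_i, m_i+1} ∩ [−3, 3] = {-3, -2, -1} → 3 states.
Total: 4.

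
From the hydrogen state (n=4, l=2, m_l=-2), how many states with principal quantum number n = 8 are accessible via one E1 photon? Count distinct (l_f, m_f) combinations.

4

E1 requires Δl = ±1, so l_f ∈ {1, 3}; with 0 ≤ l_f ≤ n_f−1 = 7, the allowed l_f values are {1, 3}.
For l_f = 1: m_f ∈ {m_i−1, m_i, m_i+1} ∩ [−1, 1] = {-1} → 1 state.
For l_f = 3: m_f ∈ {m_i−1, m_i, m_i+1} ∩ [−3, 3] = {-3, -2, -1} → 3 states.
Total: 4.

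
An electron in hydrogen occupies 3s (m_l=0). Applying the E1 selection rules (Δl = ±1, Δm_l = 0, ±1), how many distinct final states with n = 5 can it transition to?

E1 requires Δl = ±1, so l_f ∈ {-1, 1}; with 0 ≤ l_f ≤ n_f−1 = 4, the allowed l_f values are {1}.
For l_f = 1: m_f ∈ {m_i−1, m_i, m_i+1} ∩ [−1, 1] = {-1, 0, 1} → 3 states.
Total: 3.

3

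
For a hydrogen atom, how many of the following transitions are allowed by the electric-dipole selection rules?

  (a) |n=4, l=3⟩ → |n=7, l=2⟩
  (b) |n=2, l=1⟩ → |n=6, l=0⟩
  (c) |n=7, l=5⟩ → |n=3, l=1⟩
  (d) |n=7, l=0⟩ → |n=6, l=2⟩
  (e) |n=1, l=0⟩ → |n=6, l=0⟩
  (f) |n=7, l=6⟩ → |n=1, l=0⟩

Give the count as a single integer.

2

(a) allowed
(b) allowed
(c) forbidden — Δl = -4 (E1 requires Δl = ±1)
(d) forbidden — Δl = +2 (E1 requires Δl = ±1)
(e) forbidden — Δl = +0 (E1 requires Δl = ±1)
(f) forbidden — Δl = -6 (E1 requires Δl = ±1)
Total allowed: 2 of 6.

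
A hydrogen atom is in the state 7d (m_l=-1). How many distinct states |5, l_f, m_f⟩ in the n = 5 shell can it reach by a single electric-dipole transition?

5

E1 requires Δl = ±1, so l_f ∈ {1, 3}; with 0 ≤ l_f ≤ n_f−1 = 4, the allowed l_f values are {1, 3}.
For l_f = 1: m_f ∈ {m_i−1, m_i, m_i+1} ∩ [−1, 1] = {-1, 0} → 2 states.
For l_f = 3: m_f ∈ {m_i−1, m_i, m_i+1} ∩ [−3, 3] = {-2, -1, 0} → 3 states.
Total: 5.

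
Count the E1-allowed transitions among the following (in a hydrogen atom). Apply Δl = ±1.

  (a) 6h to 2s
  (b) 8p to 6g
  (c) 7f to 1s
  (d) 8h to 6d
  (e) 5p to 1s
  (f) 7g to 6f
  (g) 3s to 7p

(a) forbidden — Δl = -5 (E1 requires Δl = ±1)
(b) forbidden — Δl = +3 (E1 requires Δl = ±1)
(c) forbidden — Δl = -3 (E1 requires Δl = ±1)
(d) forbidden — Δl = -3 (E1 requires Δl = ±1)
(e) allowed
(f) allowed
(g) allowed
Total allowed: 3 of 7.

3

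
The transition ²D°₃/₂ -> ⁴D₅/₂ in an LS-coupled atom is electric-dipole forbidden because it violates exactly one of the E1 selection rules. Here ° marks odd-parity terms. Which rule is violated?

the ΔS = 0 rule

Initial level: S=1/2, L=2, J=3/2, parity odd. Final level: S=3/2, L=2, J=5/2, parity even.
Parity must change: odd → even — satisfied.
ΔS = 0: S: 1/2 → 3/2 — violated.
ΔL = 0, ±1 (not L=0↔0): L: 2 → 2, ΔL = +0 — satisfied.
ΔJ = 0, ±1 (not J=0↔0): J: 3/2 → 5/2, ΔJ = +1 — satisfied.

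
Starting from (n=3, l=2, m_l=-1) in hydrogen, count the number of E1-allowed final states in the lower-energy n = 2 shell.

2

E1 requires Δl = ±1, so l_f ∈ {1, 3}; with 0 ≤ l_f ≤ n_f−1 = 1, the allowed l_f values are {1}.
For l_f = 1: m_f ∈ {m_i−1, m_i, m_i+1} ∩ [−1, 1] = {-1, 0} → 2 states.
Total: 2.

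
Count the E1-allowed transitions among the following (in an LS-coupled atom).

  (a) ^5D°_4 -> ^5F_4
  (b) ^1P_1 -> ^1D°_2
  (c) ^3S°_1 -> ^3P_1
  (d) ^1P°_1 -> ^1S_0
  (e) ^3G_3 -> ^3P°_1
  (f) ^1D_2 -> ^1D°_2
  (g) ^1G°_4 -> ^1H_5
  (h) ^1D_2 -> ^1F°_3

(a) allowed
(b) allowed
(c) allowed
(d) allowed
(e) forbidden (ΔL, ΔJ fail)
(f) allowed
(g) allowed
(h) allowed
Total allowed: 7 of 8.

7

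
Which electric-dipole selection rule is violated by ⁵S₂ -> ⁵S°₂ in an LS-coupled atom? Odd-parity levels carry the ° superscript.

Parity must change: even → odd — passes.
ΔS = 0: S: 2 → 2 — passes.
ΔL = 0, ±1 (not L=0↔0): L: 0 → 0, ΔL = +0 — fails.
ΔJ = 0, ±1 (not J=0↔0): J: 2 → 2, ΔJ = +0 — passes.

the L=0 ↔ L=0 exclusion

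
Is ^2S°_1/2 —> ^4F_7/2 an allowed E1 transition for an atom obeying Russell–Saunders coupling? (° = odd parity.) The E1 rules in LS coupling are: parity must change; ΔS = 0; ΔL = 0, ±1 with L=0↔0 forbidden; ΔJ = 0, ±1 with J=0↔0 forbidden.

Initial level: S=1/2, L=0, J=1/2, parity odd. Final level: S=3/2, L=3, J=7/2, parity even.
Parity must change: odd → even — satisfied.
ΔS = 0: S: 1/2 → 3/2 — violated.
ΔL = 0, ±1 (not L=0↔0): L: 0 → 3, ΔL = +3 — violated.
ΔJ = 0, ±1 (not J=0↔0): J: 1/2 → 7/2, ΔJ = +3 — violated.
Rule(s) violated: ΔS, ΔL, ΔJ.

forbidden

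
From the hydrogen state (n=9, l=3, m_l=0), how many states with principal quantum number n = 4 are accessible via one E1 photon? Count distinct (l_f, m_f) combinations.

3

E1 requires Δl = ±1, so l_f ∈ {2, 4}; with 0 ≤ l_f ≤ n_f−1 = 3, the allowed l_f values are {2}.
For l_f = 2: m_f ∈ {m_i−1, m_i, m_i+1} ∩ [−2, 2] = {-1, 0, 1} → 3 states.
Total: 3.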